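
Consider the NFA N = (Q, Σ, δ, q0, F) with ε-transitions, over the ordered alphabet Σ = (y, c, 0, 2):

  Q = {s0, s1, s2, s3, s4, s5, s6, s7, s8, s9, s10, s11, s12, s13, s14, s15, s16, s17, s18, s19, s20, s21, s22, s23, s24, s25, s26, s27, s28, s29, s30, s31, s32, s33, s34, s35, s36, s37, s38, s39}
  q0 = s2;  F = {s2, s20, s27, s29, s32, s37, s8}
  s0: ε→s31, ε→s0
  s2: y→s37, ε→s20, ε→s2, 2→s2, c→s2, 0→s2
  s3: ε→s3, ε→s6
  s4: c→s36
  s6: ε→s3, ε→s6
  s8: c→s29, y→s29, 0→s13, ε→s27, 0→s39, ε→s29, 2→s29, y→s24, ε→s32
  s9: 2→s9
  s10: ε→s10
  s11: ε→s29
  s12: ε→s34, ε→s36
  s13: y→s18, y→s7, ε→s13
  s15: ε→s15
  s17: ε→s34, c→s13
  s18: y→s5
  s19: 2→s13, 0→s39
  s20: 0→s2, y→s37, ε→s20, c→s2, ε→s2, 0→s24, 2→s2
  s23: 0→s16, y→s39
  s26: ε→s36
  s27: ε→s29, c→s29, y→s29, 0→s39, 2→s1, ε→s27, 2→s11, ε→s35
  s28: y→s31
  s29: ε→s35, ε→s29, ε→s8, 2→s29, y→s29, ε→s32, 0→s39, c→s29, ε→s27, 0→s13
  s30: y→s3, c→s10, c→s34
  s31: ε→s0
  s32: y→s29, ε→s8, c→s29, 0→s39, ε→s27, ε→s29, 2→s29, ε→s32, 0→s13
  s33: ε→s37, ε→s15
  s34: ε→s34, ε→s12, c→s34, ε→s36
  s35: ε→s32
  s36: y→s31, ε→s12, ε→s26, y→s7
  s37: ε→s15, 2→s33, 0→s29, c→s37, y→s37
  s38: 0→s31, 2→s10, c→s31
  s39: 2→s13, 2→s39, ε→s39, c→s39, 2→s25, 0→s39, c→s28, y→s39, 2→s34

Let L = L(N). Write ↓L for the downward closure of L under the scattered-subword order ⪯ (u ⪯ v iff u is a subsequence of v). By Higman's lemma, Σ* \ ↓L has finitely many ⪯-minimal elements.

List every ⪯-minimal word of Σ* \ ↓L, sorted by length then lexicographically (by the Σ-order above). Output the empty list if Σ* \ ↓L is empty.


|Q|=40, |F|=7, |δ|=106 (44 ε).
min D↑ (4 st, q0=0, F={3}): 0:y→1,c→0,0→0,2→0 1:y→1,c→1,0→2,2→1 2:y→2,c→2,0→3,2→2 3:y→3,c→3,0→3,2→3 [Hopcroft].
'y00': |S_i|=[26, 24, 21, 13] end={s0,s12,s13,s18,s25,s26,s28,s31,s34,s36,s39,s5,…} ∉↓L; 3/3 single-dels accept.
1 obstructions.

A = [y00].


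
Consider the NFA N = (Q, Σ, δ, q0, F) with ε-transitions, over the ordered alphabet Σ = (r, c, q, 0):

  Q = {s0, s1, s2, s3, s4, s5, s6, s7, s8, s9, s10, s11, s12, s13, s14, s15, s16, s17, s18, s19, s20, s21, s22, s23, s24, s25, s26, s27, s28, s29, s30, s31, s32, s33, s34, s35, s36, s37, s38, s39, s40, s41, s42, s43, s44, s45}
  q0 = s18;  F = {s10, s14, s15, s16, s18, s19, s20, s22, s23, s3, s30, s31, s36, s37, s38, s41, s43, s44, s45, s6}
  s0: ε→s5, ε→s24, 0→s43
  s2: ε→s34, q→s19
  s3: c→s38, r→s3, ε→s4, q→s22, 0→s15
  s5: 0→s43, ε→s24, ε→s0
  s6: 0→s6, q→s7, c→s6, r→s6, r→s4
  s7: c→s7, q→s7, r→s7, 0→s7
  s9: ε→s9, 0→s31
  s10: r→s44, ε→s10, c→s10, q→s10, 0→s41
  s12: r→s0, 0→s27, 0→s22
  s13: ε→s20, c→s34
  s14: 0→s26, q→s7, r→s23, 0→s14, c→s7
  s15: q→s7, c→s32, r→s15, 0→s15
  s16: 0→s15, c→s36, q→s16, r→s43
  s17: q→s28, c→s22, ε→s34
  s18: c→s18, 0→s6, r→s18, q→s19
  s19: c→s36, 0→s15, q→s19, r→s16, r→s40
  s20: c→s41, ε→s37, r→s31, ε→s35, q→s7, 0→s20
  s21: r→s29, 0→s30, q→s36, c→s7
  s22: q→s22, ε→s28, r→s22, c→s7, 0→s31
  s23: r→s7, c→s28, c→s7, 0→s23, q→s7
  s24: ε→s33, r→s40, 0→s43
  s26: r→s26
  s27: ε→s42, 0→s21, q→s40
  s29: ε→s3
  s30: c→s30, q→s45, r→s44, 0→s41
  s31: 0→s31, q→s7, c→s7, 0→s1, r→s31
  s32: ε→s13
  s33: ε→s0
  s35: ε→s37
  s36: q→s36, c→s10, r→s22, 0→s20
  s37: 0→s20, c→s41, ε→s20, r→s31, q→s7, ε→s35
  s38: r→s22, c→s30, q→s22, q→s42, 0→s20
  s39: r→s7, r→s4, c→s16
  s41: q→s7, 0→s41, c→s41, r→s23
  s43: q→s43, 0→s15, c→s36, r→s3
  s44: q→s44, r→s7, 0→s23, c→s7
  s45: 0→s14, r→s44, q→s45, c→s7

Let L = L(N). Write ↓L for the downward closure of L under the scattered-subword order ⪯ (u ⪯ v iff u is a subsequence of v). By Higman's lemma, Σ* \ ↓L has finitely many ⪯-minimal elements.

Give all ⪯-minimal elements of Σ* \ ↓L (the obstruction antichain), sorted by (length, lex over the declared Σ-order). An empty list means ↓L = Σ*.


min(Σ*\↓L) = [0q, qcrc, qccrr, qrrrqc].

|Q|=46, |F|=20, |δ|=133 (21 ε).
min D↑ (20 st, q0=0, F={6}): 0:r→0,c→0,q→1,0→2 1:r→3,c→4,q→1,0→5 2:r→2,c→2,q→6,0→2 3:r→7,c→4,q→3,0→5 4:r→8,c→9,q→4,0→10 5:r→5,c→10,q→6,0→5 6:r→6,c→6,q→6,0→6 7:r→11,c→4,q→7,0→5 8:r→8,c→6,q→8,0→12 9:r→13,c→9,q→9,0→14 10:r→12,c→14,q→6,0→10 11:r→11,c→15,q→8,0→5 12:r→12,c→6,q→6,0→12 13:r→6,c→6,q→13,0→16 14:r→16,c→14,q→6,0→14 15:r→8,c→17,q→8,0→10 16:r→6,c→6,q→6,0→16 17:r→13,c→17,q→18,0→14 18:r→13,c→6,q→18,0→19 19:r→16,c→6,q→6,0→19 [Hopcroft].
'0q': run [31, 17, 1] end={s7} rej; 2/2 single-dels accept.
'qcrc': run [31, 29, 22, 8, 2] end={s28,s7} ∉↓L; 4/4 deletions ∈↓L.
'qccrr': N↓-sim [31, 29, 22, 11, 5, 2] end={s26,s7} — reject; 5/5 deletions ∈↓L.
'qrrrqc': run [31, 29, 28, 26, 23, 11, 2] end={s28,s7} rej; 6/6 deletions ∈↓L.
4 words, ⪯-incomp.


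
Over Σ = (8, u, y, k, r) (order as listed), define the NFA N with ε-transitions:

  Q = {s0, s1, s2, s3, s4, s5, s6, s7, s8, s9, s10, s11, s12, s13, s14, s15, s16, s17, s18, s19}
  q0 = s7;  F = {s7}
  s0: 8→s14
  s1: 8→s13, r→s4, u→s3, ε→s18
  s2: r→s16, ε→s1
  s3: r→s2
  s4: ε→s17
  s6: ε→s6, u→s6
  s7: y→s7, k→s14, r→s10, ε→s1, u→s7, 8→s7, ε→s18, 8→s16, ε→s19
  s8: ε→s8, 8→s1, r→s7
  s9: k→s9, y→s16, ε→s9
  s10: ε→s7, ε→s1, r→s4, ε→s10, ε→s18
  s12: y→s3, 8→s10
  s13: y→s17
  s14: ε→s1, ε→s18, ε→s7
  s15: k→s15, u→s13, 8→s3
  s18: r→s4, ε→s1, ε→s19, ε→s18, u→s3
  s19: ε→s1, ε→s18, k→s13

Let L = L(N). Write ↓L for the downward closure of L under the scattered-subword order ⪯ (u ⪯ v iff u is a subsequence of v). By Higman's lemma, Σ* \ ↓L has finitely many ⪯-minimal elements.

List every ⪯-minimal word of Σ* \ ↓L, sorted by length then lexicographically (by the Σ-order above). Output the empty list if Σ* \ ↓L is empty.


min(Σ*\↓L) = [].

|Q|=20, |F|=1, |δ|=48 (21 ε).
min D↑ (1 st, q0=0, F={}): 0:8→0,u→0,y→0,k→0,r→0.
L(D↑) = ∅ ⇒ ↓L = Σ*.


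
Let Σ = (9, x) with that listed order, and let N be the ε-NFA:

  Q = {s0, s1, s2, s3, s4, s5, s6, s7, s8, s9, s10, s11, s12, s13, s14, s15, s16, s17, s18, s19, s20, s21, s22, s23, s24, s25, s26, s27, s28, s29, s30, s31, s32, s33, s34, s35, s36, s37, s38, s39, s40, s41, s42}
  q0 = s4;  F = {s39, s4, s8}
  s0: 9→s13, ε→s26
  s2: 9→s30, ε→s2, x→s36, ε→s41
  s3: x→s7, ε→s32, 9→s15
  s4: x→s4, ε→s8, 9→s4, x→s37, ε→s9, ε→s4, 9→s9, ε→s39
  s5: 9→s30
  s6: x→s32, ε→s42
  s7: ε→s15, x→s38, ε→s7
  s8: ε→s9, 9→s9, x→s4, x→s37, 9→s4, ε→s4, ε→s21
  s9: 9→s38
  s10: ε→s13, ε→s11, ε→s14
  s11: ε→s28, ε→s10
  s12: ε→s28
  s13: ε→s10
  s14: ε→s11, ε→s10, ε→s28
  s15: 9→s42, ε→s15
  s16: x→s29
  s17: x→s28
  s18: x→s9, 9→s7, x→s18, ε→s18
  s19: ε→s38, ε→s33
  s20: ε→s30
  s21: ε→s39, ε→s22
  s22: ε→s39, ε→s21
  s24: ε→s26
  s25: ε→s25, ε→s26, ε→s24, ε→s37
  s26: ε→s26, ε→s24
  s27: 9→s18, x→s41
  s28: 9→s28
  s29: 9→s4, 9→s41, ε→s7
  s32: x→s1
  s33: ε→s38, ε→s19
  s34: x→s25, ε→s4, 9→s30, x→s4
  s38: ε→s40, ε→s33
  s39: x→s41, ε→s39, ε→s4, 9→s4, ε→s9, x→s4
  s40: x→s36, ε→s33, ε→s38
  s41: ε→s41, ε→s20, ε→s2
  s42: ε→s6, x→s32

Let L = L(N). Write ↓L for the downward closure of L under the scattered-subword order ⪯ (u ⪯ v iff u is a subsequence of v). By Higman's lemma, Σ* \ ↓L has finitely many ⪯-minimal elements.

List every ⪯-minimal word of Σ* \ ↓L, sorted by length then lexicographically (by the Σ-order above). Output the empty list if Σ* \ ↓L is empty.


|Q|=43, |F|=3, |δ|=92 (55 ε).
min D↑ (1 st, q0=0, F={}): 0:9→0,x→0 [Hopcroft].
L(D↑) = ∅ ⇒ ↓L = Σ*.

min(Σ*\↓L) = [].


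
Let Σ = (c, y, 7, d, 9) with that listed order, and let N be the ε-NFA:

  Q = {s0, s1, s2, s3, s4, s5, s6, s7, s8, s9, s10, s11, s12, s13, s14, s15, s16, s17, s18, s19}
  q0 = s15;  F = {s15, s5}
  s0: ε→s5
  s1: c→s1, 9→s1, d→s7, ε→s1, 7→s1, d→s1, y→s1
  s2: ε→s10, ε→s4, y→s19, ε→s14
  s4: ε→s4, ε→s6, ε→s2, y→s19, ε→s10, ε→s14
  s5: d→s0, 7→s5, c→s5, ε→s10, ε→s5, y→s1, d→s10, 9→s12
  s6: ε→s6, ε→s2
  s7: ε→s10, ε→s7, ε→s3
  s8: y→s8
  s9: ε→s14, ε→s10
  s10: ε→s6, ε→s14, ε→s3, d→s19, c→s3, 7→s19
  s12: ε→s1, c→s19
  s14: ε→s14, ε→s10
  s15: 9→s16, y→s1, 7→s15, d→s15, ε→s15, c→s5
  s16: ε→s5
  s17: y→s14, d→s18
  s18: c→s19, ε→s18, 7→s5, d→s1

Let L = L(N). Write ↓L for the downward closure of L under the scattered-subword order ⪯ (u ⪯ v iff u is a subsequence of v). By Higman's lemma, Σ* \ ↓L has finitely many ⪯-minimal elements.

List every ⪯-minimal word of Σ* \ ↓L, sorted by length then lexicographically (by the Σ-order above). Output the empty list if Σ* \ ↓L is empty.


|Q|=20, |F|=2, |δ|=57 (28 ε).
min D↑ (3 st, q0=0, F={2}): 0:c→1,y→2,7→0,d→0,9→1 1:c→1,y→2,7→1,d→1,9→2 2:c→2,y→2,7→2,d→2,9→2.
'y': |S_i|=[14, 9] end={s1,s10,s14,s19,s2,s3,s4,s6,s7} — reject; 1/1 single-dels accept.
'c9': N↓-sim [14, 12, 10] end={s1,s10,s12,s14,s19,s2,s3,s4,s6,s7} — reject; 2/2 single-dels accept.
'99': |S_i|=[14, 13, 10] end={s1,s10,s12,s14,s19,s2,s3,s4,s6,s7} — reject; 2/2 del acc.
3 minimals (antichain).

Antichain: [y, c9, 99].


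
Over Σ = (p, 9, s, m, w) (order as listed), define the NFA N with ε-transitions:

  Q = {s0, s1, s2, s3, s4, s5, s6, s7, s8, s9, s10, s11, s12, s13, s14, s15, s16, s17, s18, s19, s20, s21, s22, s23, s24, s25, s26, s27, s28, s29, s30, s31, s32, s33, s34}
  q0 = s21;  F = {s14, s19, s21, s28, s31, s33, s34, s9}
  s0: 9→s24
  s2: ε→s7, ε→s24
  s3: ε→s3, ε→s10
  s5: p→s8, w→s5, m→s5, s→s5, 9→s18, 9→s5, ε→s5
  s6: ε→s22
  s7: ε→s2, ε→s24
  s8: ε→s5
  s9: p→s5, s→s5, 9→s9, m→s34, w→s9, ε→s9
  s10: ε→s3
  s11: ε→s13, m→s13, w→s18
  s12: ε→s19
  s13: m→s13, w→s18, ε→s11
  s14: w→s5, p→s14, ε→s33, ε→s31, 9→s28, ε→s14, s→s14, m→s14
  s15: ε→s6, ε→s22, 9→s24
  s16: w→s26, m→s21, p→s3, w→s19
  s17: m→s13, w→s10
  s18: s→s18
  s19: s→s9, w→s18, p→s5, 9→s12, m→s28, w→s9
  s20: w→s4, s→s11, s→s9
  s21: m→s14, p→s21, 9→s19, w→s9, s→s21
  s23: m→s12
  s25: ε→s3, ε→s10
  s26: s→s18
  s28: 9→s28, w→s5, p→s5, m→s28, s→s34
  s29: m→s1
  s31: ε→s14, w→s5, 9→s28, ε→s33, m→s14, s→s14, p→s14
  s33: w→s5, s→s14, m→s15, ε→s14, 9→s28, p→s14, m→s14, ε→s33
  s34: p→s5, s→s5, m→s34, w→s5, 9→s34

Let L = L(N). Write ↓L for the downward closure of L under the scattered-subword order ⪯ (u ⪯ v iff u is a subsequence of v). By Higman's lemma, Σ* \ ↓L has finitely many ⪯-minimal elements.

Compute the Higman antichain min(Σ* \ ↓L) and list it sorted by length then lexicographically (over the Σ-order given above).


|Q|=35, |F|=8, |δ|=92 (25 ε).
min D↑ (7 st, q0=0, F={4}): 0:p→0,9→1,s→0,m→2,w→3 1:p→4,9→1,s→3,m→5,w→3 2:p→2,9→5,s→2,m→2,w→4 3:p→4,9→3,s→4,m→6,w→3 4:p→4,9→4,s→4,m→4,w→4 5:p→4,9→5,s→6,m→5,w→4 6:p→4,9→6,s→4,m→6,w→4 (ε-aug+det+¬).
'9p': N↓-sim [16, 9, 3] end={s18,s5,s8} — reject; 2/2 single-dels accept.
'mw': run [16, 12, 3] end={s18,s5,s8} ∉↓L; 2/2 deletions ∈↓L.
'wp': run [16, 5, 3] end={s18,s5,s8} ∉↓L; 2/2 deletions ∈↓L.
'ws': N↓-sim [16, 5, 3] end={s18,s5,s8} rej; 2/2 del acc.
'9ss': run [16, 9, 5, 3] end={s18,s5,s8} rej; 3/3 single-dels accept.
5 minimals (antichain).

A = [9p, mw, wp, ws, 9ss].


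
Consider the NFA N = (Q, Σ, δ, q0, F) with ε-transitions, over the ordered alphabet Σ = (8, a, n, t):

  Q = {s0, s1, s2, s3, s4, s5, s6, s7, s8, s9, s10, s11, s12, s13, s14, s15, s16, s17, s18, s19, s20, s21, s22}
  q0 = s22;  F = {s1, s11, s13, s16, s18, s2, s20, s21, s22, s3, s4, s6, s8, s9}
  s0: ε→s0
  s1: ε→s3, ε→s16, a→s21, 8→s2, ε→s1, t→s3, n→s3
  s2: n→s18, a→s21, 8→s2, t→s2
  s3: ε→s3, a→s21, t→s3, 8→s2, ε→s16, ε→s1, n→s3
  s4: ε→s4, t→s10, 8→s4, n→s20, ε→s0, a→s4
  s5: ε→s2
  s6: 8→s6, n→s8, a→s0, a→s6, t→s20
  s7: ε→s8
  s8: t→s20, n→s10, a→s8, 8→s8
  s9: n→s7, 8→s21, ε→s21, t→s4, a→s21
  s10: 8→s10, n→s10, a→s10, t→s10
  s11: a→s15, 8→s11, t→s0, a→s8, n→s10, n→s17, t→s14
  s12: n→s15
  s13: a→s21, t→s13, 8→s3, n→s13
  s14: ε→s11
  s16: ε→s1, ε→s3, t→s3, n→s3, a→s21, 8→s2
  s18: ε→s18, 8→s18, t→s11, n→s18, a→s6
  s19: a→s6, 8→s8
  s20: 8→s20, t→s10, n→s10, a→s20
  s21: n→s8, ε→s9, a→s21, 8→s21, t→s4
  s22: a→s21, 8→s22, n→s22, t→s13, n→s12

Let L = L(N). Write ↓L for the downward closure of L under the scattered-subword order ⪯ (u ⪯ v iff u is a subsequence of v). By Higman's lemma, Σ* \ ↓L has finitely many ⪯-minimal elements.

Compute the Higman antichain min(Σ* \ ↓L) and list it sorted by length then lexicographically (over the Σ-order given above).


min(Σ*\↓L) = [ann, att, t88ntn].

|Q|=23, |F|=14, |δ|=85 (17 ε).
min D↑ (12 st, q0=0, F={6}): 0:8→0,a→1,n→0,t→2 1:8→1,a→1,n→3,t→4 2:8→5,a→1,n→2,t→2 3:8→3,a→3,n→6,t→7 4:8→4,a→4,n→7,t→6 5:8→8,a→1,n→5,t→5 6:8→6,a→6,n→6,t→6 7:8→7,a→7,n→6,t→6 8:8→8,a→1,n→9,t→8 9:8→9,a→10,n→9,t→11 10:8→10,a→10,n→3,t→7 11:8→11,a→3,n→6,t→11 [Hopcroft].
'ann': |S_i|=[21, 10, 4, 1] end={s10} rej; 3/3 deletions ∈↓L.
'att': |S_i|=[21, 10, 4, 1] end={s10} rej; 3/3 deletions ∈↓L.
't88ntn': N↓-sim [21, 19, 18, 15, 11, 8, 2] end={s10,s17} — reject; 6/6 single-dels accept.
3 minimals (antichain).


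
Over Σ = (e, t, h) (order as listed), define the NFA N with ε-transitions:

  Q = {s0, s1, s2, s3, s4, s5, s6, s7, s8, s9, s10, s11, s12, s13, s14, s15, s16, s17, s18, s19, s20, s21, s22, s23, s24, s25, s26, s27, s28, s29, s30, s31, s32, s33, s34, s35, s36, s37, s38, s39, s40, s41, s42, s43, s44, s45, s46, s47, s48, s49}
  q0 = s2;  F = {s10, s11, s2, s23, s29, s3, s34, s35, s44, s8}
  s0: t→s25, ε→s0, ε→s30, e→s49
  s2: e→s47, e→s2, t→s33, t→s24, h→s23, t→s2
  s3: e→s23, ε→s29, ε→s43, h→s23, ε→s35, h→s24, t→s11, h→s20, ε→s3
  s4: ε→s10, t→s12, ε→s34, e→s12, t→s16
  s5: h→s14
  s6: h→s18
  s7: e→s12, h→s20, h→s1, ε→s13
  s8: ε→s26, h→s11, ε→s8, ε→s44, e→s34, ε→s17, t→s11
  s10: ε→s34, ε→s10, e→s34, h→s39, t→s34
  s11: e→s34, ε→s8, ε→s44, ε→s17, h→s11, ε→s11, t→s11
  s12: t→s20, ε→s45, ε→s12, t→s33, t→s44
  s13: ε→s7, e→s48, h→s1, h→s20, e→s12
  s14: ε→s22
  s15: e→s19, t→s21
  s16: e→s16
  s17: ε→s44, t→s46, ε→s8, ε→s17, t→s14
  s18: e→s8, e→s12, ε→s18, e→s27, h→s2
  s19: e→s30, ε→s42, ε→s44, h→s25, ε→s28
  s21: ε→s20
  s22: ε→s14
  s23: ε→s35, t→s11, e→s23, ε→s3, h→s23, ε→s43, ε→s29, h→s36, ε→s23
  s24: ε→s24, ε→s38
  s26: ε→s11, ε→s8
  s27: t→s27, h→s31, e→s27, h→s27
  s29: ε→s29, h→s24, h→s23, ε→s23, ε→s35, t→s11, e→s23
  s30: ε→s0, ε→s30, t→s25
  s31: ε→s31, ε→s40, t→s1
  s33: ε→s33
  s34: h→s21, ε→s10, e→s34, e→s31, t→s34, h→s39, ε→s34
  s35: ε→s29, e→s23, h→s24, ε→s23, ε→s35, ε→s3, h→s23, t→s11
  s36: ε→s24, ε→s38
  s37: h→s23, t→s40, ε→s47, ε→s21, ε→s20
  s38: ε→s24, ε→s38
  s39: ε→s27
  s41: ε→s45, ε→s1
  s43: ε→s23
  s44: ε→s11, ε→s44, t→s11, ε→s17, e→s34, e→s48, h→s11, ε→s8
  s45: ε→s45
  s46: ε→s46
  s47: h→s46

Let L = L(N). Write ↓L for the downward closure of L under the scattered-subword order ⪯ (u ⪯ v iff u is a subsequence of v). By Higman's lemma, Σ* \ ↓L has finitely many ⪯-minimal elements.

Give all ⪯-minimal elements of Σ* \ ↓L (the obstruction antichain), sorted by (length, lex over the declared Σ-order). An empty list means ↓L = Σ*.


Antichain: [hteh].

|Q|=50, |F|=10, |δ|=150 (72 ε).
min D↑ (5 st, q0=0, F={4}): 0:e→0,t→0,h→1 1:e→1,t→2,h→1 2:e→3,t→2,h→2 3:e→3,t→3,h→4 4:e→4,t→4,h→4 (ε-aug+det+¬).
'hteh': N↓-sim [29, 26, 18, 10, 7] end={s1,s20,s21,s27,s31,s39,s40} — reject; 4/4 single-dels accept.
1 minimals (antichain).


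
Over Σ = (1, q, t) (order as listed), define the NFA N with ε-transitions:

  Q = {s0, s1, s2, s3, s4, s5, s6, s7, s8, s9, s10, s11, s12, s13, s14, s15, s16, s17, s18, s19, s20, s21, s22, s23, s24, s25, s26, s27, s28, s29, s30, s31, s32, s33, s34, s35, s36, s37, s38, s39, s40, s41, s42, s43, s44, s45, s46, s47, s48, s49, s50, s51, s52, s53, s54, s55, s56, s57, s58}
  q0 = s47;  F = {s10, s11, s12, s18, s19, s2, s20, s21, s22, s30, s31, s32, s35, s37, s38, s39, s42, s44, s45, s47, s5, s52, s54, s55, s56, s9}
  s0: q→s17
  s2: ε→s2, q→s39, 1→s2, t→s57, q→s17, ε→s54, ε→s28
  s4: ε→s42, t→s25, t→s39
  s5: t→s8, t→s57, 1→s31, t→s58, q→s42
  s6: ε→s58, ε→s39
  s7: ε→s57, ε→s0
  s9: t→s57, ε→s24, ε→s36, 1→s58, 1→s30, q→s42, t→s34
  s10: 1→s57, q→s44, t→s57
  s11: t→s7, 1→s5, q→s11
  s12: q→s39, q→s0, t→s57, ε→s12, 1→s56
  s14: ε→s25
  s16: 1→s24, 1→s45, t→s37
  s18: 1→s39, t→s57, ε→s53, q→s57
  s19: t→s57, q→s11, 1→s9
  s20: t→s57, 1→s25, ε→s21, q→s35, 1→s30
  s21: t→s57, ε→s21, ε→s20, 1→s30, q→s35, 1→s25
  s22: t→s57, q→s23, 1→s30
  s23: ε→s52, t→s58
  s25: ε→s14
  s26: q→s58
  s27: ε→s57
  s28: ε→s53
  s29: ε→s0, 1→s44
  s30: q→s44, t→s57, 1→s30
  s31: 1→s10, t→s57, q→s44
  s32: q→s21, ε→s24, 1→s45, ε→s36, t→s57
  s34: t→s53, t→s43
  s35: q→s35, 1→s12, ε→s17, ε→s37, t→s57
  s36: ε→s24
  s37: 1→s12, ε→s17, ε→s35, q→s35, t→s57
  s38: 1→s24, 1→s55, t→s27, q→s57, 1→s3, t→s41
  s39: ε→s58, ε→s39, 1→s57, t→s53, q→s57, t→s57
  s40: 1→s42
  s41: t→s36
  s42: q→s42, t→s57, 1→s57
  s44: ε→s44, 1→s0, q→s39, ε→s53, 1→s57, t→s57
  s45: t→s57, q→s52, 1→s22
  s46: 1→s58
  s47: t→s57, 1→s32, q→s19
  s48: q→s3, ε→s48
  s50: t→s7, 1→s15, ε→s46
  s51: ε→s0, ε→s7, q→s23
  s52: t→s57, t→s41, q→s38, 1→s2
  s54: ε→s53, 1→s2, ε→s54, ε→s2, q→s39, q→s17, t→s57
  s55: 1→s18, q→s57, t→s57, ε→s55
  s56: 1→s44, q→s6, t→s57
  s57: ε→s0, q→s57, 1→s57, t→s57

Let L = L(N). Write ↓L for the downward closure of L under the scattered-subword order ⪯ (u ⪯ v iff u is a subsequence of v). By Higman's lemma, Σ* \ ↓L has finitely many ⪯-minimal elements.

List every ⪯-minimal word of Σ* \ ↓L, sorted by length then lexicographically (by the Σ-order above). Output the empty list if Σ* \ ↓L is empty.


A = [t, q1q1, 11qqq, 1111q1, 1qq1qq, qq1111].

|Q|=59, |F|=26, |δ|=155 (41 ε).
min D↑ (24 st, q0=0, F={3}): 0:1→1,q→2,t→3 1:1→4,q→5,t→3 2:1→6,q→7,t→3 3:1→3,q→3,t→3 4:1→8,q→9,t→3 5:1→10,q→11,t→3 6:1→10,q→12,t→3 7:1→13,q→7,t→3 8:1→10,q→9,t→3 9:1→14,q→15,t→3 10:1→10,q→16,t→3 11:1→17,q→11,t→3 12:1→3,q→12,t→3 13:1→18,q→12,t→3 14:1→14,q→19,t→3 15:1→20,q→3,t→3 16:1→3,q→19,t→3 17:1→21,q→19,t→3 18:1→22,q→16,t→3 19:1→3,q→3,t→3 20:1→23,q→3,t→3 21:1→16,q→19,t→3 22:1→3,q→16,t→3 23:1→19,q→3,t→3 [Hopcroft].
't': |S_i|=[45, 13] end={s0,s17,s24,s27,s34,s36,s41,s43,s53,s57,s58,s7,…} — reject; 1/1 single-dels accept.
'q1q1': run [45, 41, 29, 9, 3] end={s0,s17,s57} rej; 4/4 del acc.
'11qqq': run [45, 41, 30, 21, 14, 3] end={s0,s17,s57} rej; 5/5 del acc.
'1111q1': N↓-sim [45, 41, 30, 25, 15, 7, 3] end={s0,s17,s57} rej; 6/6 deletions ∈↓L.
'1qq1qq': |S_i|=[45, 41, 31, 21, 14, 7, 3] end={s0,s17,s57} — reject; 6/6 deletions ∈↓L.
'qq1111': |S_i|=[45, 41, 27, 19, 12, 8, 3] end={s0,s17,s57} — reject; 6/6 single-dels accept.
6 minimals (antichain).


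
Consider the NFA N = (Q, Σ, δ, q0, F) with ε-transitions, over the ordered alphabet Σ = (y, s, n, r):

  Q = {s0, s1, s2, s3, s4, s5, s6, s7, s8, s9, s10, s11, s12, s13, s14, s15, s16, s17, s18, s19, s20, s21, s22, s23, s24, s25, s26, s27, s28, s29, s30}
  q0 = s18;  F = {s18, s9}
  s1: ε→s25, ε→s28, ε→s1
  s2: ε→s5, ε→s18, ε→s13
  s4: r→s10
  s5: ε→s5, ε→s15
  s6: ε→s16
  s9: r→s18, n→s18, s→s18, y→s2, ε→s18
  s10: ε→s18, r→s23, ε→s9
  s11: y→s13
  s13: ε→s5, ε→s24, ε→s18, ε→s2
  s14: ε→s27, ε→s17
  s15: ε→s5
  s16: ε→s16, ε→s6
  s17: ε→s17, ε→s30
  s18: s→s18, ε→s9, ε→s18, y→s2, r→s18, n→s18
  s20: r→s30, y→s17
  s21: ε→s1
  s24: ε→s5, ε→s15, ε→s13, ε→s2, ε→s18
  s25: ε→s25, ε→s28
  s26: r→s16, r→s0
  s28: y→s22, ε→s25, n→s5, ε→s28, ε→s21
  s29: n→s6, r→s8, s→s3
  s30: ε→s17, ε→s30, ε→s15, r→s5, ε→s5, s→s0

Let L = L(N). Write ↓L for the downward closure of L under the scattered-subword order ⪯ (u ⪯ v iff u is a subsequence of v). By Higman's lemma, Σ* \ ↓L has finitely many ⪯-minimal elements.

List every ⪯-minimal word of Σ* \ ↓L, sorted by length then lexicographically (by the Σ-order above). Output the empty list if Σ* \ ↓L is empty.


A = [].

|Q|=31, |F|=2, |δ|=62 (40 ε).
min D↑ (1 st, q0=0, F={}): 0:y→0,s→0,n→0,r→0 (ε-aug+det+¬).
L(D↑) = ∅; no obstructions.


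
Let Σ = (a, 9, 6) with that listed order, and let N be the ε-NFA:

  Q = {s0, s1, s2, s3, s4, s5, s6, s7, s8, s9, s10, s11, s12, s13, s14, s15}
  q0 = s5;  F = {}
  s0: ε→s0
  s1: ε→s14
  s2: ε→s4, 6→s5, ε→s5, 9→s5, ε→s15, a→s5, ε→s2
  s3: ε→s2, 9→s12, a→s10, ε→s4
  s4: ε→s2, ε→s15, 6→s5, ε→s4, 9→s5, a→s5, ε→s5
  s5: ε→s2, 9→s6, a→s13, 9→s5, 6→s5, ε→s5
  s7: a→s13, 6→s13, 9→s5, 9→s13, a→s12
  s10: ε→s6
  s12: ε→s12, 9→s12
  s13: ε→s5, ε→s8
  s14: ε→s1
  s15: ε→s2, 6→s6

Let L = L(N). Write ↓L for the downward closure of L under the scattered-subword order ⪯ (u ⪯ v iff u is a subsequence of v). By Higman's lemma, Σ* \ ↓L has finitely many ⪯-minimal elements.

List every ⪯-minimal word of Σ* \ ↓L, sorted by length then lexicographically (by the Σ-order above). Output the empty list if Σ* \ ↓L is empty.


|Q|=16, |F|=0, |δ|=39 (20 ε).
min D↑ (1 st, q0=0, F={0}): 0:a→0,9→0,6→0.
ε ∈ L(D↑) — L = ∅.

Antichain: [ε].


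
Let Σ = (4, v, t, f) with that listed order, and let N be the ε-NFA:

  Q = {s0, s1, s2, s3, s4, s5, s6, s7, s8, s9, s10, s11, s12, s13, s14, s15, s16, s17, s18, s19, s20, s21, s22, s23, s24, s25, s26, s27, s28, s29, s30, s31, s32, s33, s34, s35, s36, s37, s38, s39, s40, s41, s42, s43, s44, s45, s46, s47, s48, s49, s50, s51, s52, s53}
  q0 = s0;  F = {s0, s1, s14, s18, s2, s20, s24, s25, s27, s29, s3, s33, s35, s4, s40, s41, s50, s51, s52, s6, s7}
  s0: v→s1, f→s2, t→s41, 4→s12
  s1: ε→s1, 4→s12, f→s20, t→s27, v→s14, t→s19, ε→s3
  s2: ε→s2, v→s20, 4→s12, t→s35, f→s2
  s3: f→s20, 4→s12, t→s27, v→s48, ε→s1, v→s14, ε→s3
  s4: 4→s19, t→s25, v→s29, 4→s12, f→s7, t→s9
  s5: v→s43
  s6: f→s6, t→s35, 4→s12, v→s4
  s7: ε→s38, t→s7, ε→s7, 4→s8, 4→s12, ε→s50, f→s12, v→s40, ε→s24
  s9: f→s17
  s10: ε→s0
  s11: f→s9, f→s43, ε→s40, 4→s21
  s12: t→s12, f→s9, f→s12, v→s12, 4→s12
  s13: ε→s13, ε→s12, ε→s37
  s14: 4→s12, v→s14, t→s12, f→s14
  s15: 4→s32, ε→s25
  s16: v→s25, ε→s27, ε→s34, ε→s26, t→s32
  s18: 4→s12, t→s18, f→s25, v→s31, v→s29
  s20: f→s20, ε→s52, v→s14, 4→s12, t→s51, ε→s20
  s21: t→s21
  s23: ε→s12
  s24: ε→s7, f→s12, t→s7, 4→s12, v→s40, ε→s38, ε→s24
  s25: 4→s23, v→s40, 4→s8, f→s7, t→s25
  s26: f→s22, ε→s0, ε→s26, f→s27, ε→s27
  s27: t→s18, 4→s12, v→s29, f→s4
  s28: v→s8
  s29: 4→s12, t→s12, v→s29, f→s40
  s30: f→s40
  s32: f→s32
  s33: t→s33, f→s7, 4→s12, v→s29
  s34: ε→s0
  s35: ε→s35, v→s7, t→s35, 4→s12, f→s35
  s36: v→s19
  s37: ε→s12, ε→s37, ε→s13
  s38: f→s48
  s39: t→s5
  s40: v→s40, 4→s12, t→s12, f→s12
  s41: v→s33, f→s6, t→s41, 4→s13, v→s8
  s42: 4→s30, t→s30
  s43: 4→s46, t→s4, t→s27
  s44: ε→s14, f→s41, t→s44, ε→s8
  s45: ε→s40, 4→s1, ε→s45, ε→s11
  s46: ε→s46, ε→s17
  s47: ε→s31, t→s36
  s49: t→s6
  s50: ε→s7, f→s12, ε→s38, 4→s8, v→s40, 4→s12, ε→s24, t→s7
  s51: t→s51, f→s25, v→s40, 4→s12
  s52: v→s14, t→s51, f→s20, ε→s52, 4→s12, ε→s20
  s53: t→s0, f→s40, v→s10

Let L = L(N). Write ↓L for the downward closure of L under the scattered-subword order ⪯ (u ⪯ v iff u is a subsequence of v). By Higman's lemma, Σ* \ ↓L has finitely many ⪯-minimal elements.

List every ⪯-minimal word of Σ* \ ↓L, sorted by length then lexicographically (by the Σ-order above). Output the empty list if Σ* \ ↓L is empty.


Antichain: [4, vvt, tvff, ftvf, vtfff, vttfvf].

|Q|=54, |F|=21, |δ|=173 (45 ε).
min D↑ (18 st, q0=0, F={1}): 0:4→1,v→2,t→3,f→4 1:4→1,v→1,t→1,f→1 2:4→1,v→5,t→6,f→7 3:4→1,v→8,t→3,f→9 4:4→1,v→7,t→10,f→4 5:4→1,v→5,t→1,f→5 6:4→1,v→11,t→12,f→13 7:4→1,v→5,t→14,f→7 8:4→1,v→11,t→8,f→15 9:4→1,v→13,t→10,f→9 10:4→1,v→15,t→10,f→10 11:4→1,v→11,t→1,f→16 12:4→1,v→11,t→12,f→17 13:4→1,v→11,t→17,f→15 14:4→1,v→16,t→14,f→17 15:4→1,v→16,t→15,f→1 16:4→1,v→16,t→1,f→1 17:4→1,v→16,t→17,f→15 (ε-aug+det+¬).
'4': run [32, 8] end={s12,s13,s17,s19,s23,s37,s8,s9} ∉↓L; 1/1 deletions ∈↓L.
'vvt': N↓-sim [32, 25, 8, 3] end={s12,s17,s9} — reject; 3/3 del acc.
'tvff': N↓-sim [32, 25, 17, 10, 4] end={s12,s17,s48,s9} — reject; 4/4 single-dels accept.
'ftvf': run [32, 22, 14, 10, 4] end={s12,s17,s48,s9} rej; 4/4 del acc.
'vtfff': run [32, 25, 20, 15, 10, 4] end={s12,s17,s48,s9} rej; 5/5 single-dels accept.
'vttfvf': N↓-sim [32, 25, 20, 17, 12, 4, 3] end={s12,s17,s9} rej; 6/6 deletions ∈↓L.
6 obstructions.


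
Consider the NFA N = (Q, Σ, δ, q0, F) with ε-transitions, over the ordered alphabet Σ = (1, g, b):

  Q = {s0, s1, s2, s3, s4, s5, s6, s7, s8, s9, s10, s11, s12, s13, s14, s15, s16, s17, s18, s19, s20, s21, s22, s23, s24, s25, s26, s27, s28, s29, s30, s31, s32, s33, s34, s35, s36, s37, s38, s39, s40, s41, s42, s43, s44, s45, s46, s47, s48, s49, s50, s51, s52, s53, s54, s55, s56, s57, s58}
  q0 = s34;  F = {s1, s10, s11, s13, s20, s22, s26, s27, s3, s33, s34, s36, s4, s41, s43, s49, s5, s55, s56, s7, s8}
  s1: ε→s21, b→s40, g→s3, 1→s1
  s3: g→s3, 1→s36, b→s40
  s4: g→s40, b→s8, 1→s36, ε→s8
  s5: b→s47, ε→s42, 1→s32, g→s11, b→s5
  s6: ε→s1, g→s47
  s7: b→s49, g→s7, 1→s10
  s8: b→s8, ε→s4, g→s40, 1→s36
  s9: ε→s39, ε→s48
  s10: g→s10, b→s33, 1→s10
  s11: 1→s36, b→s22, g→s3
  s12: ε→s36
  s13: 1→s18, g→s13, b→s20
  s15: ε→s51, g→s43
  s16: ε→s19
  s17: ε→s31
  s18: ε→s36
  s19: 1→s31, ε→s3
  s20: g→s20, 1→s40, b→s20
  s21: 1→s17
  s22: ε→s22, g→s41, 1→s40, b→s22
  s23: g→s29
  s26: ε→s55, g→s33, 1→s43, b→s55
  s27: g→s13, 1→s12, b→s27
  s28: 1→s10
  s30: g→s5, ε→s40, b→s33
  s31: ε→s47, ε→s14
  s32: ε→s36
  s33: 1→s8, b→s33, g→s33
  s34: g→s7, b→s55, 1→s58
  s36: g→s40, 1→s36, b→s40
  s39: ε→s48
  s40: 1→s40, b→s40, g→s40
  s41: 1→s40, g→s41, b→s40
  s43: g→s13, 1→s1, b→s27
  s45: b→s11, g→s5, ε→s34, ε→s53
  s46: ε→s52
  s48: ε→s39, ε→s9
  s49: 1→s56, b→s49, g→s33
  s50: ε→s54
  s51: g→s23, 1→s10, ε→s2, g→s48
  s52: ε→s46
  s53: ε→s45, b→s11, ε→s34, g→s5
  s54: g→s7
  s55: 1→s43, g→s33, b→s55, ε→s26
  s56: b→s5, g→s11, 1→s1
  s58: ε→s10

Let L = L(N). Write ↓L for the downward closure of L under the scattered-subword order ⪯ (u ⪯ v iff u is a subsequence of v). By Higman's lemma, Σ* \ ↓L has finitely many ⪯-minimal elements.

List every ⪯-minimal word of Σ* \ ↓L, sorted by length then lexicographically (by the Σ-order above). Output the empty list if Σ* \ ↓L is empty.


Antichain: [1b1g, b11b, bg1g, b1gb1, gb1ggb].

|Q|=59, |F|=21, |δ|=115 (32 ε).
min D↑ (20 st, q0=0, F={13}): 0:1→1,g→2,b→3 1:1→1,g→1,b→4 2:1→1,g→2,b→5 3:1→6,g→4,b→3 4:1→7,g→4,b→4 5:1→8,g→4,b→5 6:1→9,g→10,b→11 7:1→12,g→13,b→7 8:1→9,g→14,b→15 9:1→9,g→16,b→13 10:1→12,g→10,b→17 11:1→12,g→10,b→11 12:1→12,g→13,b→13 13:1→13,g→13,b→13 14:1→12,g→16,b→18 15:1→12,g→14,b→15 16:1→12,g→16,b→13 17:1→13,g→17,b→17 18:1→13,g→19,b→18 19:1→13,g→19,b→13 [Hopcroft].
'1b1g': |S_i|=[32, 27, 18, 7, 1] end={s40} ∉↓L; 4/4 del acc.
'b11b': N↓-sim [32, 28, 24, 12, 1] end={s40} ∉↓L; 4/4 deletions ∈↓L.
'bg1g': |S_i|=[32, 28, 12, 5, 1] end={s40} — reject; 4/4 del acc.
'b1gb1': |S_i|=[32, 28, 24, 9, 4, 1] end={s40} rej; 5/5 del acc.
'gb1ggb': N↓-sim [32, 25, 21, 18, 6, 4, 1] end={s40} ∉↓L; 6/6 single-dels accept.
5 words, ⪯-incomp.


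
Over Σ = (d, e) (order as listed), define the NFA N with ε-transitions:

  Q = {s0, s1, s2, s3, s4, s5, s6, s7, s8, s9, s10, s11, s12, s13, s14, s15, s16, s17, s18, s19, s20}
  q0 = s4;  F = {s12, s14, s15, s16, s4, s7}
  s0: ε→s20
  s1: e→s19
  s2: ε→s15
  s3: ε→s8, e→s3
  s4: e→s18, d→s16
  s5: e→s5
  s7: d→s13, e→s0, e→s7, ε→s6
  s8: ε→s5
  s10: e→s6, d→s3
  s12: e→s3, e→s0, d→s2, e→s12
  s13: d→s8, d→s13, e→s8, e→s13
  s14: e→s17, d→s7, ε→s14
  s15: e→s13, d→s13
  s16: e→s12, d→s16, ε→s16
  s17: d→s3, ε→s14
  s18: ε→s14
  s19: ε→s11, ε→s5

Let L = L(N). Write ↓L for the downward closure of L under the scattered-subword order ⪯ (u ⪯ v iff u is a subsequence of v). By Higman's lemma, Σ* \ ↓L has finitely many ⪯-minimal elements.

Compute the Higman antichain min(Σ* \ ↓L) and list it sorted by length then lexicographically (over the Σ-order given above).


|Q|=21, |F|=6, |δ|=36 (11 ε).
min D↑ (7 st, q0=0, F={6}): 0:d→1,e→2 1:d→1,e→3 2:d→4,e→2 3:d→5,e→3 4:d→6,e→4 5:d→6,e→6 6:d→6,e→6 (ε-aug+det+¬).
'edd': run [16, 14, 10, 3] end={s13,s5,s8} rej; 3/3 deletions ∈↓L.
'dede': |S_i|=[16, 12, 11, 5, 3] end={s13,s5,s8} rej; 4/4 del acc.
2 obstructions.

min(Σ*\↓L) = [edd, dede].


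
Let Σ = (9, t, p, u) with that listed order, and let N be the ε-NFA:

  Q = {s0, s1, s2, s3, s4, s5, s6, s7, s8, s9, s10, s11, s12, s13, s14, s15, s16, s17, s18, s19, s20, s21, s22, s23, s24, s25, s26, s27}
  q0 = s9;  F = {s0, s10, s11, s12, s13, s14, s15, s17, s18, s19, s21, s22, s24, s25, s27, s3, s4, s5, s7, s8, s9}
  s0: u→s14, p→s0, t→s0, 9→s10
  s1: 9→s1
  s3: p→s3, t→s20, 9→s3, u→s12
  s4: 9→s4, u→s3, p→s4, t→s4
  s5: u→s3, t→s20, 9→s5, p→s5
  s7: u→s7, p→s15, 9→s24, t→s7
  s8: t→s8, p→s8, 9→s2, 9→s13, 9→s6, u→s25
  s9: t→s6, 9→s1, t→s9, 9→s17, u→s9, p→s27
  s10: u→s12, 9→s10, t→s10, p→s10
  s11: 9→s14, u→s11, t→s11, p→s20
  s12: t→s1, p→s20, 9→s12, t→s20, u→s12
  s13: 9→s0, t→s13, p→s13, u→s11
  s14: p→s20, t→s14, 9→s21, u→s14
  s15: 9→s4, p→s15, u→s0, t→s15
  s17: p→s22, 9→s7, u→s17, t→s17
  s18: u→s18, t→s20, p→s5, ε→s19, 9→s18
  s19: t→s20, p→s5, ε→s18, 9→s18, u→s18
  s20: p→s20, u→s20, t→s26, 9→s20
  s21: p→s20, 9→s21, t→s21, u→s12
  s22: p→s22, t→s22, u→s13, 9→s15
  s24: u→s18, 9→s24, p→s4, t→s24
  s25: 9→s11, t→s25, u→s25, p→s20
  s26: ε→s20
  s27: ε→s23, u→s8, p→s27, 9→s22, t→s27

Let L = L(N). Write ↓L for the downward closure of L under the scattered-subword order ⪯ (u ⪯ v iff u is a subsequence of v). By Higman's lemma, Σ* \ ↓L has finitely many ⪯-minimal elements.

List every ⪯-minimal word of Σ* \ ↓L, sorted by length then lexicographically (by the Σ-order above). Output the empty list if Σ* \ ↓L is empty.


Antichain: [puup, 999ut].

|Q|=28, |F|=21, |δ|=98 (4 ε).
min D↑ (21 st, q0=0, F={14}): 0:9→1,t→0,p→2,u→0 1:9→3,t→1,p→4,u→1 2:9→4,t→2,p→2,u→5 3:9→6,t→3,p→7,u→3 4:9→7,t→4,p→4,u→8 5:9→8,t→5,p→5,u→9 6:9→6,t→6,p→10,u→11 7:9→10,t→7,p→7,u→12 8:9→12,t→8,p→8,u→13 9:9→13,t→9,p→14,u→9 10:9→10,t→10,p→10,u→15 11:9→11,t→14,p→16,u→11 12:9→17,t→12,p→12,u→18 13:9→18,t→13,p→14,u→13 14:9→14,t→14,p→14,u→14 15:9→15,t→14,p→15,u→19 16:9→16,t→14,p→16,u→15 17:9→17,t→17,p→17,u→19 18:9→20,t→18,p→14,u→18 19:9→19,t→14,p→14,u→19 20:9→20,t→20,p→14,u→19.
'puup': |S_i|=[27, 21, 15, 8, 2] end={s20,s26} rej; 4/4 deletions ∈↓L.
'999ut': run [27, 22, 16, 12, 8, 3] end={s1,s20,s26} ∉↓L; 5/5 deletions ∈↓L.
2 words, ⪯-incomp.


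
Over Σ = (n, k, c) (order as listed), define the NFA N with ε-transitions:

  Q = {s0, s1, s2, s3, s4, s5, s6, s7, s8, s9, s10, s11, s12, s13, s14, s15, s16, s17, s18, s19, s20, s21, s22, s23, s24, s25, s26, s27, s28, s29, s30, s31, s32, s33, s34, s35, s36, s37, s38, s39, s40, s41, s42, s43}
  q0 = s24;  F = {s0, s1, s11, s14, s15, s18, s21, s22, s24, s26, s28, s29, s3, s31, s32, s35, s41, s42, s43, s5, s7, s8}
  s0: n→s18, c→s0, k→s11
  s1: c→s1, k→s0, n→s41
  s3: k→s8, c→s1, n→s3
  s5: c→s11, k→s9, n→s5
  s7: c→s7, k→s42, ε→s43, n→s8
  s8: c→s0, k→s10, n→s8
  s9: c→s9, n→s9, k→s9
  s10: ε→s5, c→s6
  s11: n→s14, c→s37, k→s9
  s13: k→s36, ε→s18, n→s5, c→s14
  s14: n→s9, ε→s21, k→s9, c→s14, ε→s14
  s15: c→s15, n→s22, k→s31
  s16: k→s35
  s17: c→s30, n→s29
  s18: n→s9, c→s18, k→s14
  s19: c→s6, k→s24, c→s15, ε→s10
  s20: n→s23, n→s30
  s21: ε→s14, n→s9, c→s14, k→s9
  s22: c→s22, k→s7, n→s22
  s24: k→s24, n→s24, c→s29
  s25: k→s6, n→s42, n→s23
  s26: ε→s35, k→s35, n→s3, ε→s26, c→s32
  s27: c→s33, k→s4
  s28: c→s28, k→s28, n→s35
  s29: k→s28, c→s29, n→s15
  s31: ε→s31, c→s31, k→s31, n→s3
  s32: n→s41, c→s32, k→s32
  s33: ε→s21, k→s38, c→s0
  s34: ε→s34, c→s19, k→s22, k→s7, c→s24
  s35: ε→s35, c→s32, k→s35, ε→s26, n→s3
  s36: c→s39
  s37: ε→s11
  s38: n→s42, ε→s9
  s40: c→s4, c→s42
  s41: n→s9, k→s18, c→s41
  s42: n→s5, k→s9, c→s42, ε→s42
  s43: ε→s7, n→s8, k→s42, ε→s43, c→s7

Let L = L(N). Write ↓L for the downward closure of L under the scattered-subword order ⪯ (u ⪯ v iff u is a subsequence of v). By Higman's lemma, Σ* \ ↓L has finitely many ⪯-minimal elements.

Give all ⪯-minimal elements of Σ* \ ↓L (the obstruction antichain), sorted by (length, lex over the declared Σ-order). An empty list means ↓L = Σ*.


Antichain: [cnnkkk, ckncnn].

|Q|=44, |F|=22, |δ|=115 (19 ε).
min D↑ (20 st, q0=0, F={16}): 0:n→0,k→0,c→1 1:n→2,k→3,c→1 2:n→4,k→5,c→2 3:n→6,k→3,c→3 4:n→4,k→7,c→4 5:n→8,k→5,c→5 6:n→8,k→6,c→9 7:n→10,k→11,c→7 8:n→8,k→10,c→12 9:n→13,k→9,c→9 10:n→10,k→14,c→15 11:n→14,k→16,c→11 12:n→13,k→15,c→12 13:n→16,k→17,c→13 14:n→14,k→16,c→18 15:n→17,k→18,c→15 16:n→16,k→16,c→16 17:n→16,k→19,c→17 18:n→19,k→16,c→18 19:n→16,k→16,c→19.
'cnnkkk': run [26, 25, 23, 18, 14, 9, 1] end={s9} rej; 6/6 del acc.
'ckncnn': run [26, 25, 22, 17, 11, 5, 1] end={s9} rej; 6/6 single-dels accept.
2 words, ⪯-incomp.


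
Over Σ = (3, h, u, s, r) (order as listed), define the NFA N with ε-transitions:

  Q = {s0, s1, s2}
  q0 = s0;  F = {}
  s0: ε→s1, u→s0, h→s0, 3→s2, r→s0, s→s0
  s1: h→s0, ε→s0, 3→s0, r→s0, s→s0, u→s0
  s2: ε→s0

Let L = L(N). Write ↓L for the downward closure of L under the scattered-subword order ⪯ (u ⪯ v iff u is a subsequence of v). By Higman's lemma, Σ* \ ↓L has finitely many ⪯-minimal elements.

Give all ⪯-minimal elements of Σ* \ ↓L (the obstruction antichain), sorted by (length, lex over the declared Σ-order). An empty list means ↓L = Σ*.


Antichain: [ε].

|Q|=3, |F|=0, |δ|=13 (3 ε).
min D↑ (1 st, q0=0, F={0}): 0:3→0,h→0,u→0,s→0,r→0 (ε-aug+det+¬).
ε ∈ L(D↑) — L = ∅.


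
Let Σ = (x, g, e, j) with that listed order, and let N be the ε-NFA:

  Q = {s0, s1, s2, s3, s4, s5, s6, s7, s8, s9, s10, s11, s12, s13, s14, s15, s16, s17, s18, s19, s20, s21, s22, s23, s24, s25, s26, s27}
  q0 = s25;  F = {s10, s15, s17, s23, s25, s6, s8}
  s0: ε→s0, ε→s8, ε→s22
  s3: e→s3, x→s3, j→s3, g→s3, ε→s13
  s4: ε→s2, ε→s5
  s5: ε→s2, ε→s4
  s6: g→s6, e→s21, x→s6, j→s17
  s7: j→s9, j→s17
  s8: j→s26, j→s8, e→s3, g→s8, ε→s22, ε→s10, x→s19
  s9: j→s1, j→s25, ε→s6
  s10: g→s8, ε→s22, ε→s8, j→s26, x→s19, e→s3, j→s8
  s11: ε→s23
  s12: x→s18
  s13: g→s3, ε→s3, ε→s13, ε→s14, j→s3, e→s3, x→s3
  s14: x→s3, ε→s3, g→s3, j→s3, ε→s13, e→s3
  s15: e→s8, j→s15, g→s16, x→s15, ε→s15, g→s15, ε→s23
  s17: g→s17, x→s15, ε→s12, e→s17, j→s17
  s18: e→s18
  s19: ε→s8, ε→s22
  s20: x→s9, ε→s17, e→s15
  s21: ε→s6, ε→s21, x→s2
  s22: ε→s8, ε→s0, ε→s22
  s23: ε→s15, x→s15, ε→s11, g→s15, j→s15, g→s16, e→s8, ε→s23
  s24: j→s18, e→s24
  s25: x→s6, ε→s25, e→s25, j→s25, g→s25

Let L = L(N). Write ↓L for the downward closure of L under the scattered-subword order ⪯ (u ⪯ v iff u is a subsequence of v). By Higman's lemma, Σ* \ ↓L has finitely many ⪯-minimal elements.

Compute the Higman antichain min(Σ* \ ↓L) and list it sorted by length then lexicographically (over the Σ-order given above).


|Q|=28, |F|=7, |δ|=89 (34 ε).
min D↑ (6 st, q0=0, F={5}): 0:x→1,g→0,e→0,j→0 1:x→1,g→1,e→1,j→2 2:x→3,g→2,e→2,j→2 3:x→3,g→3,e→4,j→3 4:x→4,g→4,e→5,j→4 5:x→5,g→5,e→5,j→5.
'xjxee': N↓-sim [20, 19, 16, 14, 10, 4] end={s13,s14,s18,s3} — reject; 5/5 del acc.
1 words, ⪯-incomp.

min(Σ*\↓L) = [xjxee].


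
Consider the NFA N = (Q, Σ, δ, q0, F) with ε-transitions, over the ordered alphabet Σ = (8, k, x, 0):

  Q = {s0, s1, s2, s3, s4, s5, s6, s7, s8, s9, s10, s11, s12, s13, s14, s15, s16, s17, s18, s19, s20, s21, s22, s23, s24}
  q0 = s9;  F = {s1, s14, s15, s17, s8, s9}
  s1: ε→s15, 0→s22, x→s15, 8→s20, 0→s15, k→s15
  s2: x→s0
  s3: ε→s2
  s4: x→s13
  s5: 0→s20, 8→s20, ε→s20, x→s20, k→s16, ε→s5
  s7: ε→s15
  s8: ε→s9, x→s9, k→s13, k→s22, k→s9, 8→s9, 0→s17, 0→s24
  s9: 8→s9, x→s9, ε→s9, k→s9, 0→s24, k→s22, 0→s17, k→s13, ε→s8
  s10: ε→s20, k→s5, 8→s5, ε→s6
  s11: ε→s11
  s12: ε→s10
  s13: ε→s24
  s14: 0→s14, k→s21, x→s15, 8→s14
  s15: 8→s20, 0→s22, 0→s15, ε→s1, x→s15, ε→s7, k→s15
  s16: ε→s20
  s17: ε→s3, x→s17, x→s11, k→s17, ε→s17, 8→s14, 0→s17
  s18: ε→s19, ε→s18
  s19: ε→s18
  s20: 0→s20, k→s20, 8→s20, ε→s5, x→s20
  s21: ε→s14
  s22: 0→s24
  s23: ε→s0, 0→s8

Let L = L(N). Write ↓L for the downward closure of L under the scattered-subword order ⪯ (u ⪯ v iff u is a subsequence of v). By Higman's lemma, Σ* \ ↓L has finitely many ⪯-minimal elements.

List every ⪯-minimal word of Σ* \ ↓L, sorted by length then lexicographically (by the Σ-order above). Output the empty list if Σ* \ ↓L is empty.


|Q|=25, |F|=6, |δ|=71 (24 ε).
min D↑ (5 st, q0=0, F={4}): 0:8→0,k→0,x→0,0→1 1:8→2,k→1,x→1,0→1 2:8→2,k→2,x→3,0→2 3:8→4,k→3,x→3,0→3 4:8→4,k→4,x→4,0→4 (ε-aug+det+¬).
'08x8': run [18, 15, 10, 8, 3] end={s16,s20,s5} — reject; 4/4 deletions ∈↓L.
1 minimals (antichain).

min(Σ*\↓L) = [08x8].
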